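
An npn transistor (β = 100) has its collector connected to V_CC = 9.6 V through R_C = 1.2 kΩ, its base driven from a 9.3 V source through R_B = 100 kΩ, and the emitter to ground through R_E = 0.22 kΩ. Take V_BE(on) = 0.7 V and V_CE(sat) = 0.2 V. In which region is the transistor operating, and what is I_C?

saturation; I_C ≈ 6.6 mA

Assume active: I_B = (9.3 − 0.7)/(100 + 101×0.22) = 0.0704 mA, I_C = β·I_B = 7.04 mA.
Then V_CE = 9.6 − 7.04×1.2 − 7.11×0.22 = -0.407 V < 0.2 V — the active assumption fails.
Re-solve with V_CE = 0.2 V. KCL at the emitter: V_E/R_E = (V_BB−0.7−V_E)/R_B + (V_CC−0.2−V_E)/R_C, giving V_E = 1.47 V.
I_C = (V_CC − 0.2 − V_E)/R_C = (9.4 − 1.47)/1.2 = 6.61 mA.
Check: I_B = (8.6 − 1.47)/100 = 0.0713 mA, and β·I_B = 7.13 mA > I_C, confirming saturation.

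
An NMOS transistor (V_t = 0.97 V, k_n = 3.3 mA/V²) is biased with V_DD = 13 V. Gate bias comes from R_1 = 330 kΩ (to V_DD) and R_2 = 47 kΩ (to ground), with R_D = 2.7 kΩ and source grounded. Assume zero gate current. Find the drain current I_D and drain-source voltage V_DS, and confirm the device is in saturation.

V_G = V_DD·R_2/(R_1+R_2) = 13×47/377 = 1.62 V. With the source grounded, V_GS = V_G = 1.62 V.
Assume saturation: I_D = (k_n/2)(V_GS − V_t)² = (3.3/2)×(1.62 − 0.97)² = 1.65×0.651² = 0.699 mA.
V_DS = V_DD − I_D·R_D = 13 − 0.699×2.7 = 11.1 V.
Saturation requires V_DS ≥ V_GS − V_t = 0.651 V; 11.1 ≥ 0.651 ✓.

I_D ≈ 0.7 mA, V_DS ≈ 11 V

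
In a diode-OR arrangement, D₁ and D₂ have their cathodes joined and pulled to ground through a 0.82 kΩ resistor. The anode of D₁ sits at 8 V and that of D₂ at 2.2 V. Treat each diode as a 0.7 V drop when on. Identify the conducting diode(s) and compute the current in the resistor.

Assume both conduct. Then node N would need to be at both 8−0.7 = 7.3 V and 2.2−0.7 = 1.5 V, which is impossible.
Assume only D₁ conducts: V_N = 8 − 0.7 = 7.3 V, so I_R = 7.3/0.82 = 8.9 mA.
Check D₂: its anode-to-cathode voltage is 2.2 − 7.3 = -5.1 V < 0.7 V, so it is off. The assumption is consistent.

Only D₁ conducts; I_R ≈ 8.9 mA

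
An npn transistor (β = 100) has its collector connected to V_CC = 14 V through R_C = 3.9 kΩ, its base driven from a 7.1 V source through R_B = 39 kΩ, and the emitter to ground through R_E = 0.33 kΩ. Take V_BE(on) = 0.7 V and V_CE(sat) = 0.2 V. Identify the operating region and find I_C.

saturation; I_C ≈ 3.3 mA

Assume active: I_B = (7.1 − 0.7)/(39 + 101×0.33) = 0.0885 mA, I_C = β·I_B = 8.85 mA.
Then V_CE = 14 − 8.85×3.9 − 8.94×0.33 = -23.5 V < 0.2 V — the active assumption fails.
Re-solve with V_CE = 0.2 V. KCL at the emitter: V_E/R_E = (V_BB−0.7−V_E)/R_B + (V_CC−0.2−V_E)/R_C, giving V_E = 1.12 V.
I_C = (V_CC − 0.2 − V_E)/R_C = (13.8 − 1.12)/3.9 = 3.25 mA.
Check: I_B = (6.4 − 1.12)/39 = 0.135 mA, and β·I_B = 13.5 mA > I_C, confirming saturation.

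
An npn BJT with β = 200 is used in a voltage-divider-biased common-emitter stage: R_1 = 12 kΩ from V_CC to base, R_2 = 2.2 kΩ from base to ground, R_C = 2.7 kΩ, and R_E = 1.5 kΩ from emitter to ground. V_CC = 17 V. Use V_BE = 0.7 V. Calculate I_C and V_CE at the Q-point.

Thevenize the base divider: V_Th = V_CC·R_2/(R_1+R_2) = 17×2.2/14.2 = 2.63 V, R_Th = R_1‖R_2 = 1.86 kΩ.
Base-emitter loop: V_Th = I_B·R_Th + V_BE + (β+1)I_B·R_E, so I_B = (2.63 − 0.7) / (1.86 + 201×1.5) = 0.00637 mA.
I_C = β·I_B = 200×0.00637 = 1.27 mA, and I_E = (β+1)I_B = 1.28 mA.
V_CE = V_CC − I_C·R_C − I_E·R_E = 17 − 1.27×2.7 − 1.28×1.5 = 11.6 V.
V_CE = 11.6 V > 0.2 V confirms active-region operation.

I_C ≈ 1.3 mA, V_CE ≈ 12 V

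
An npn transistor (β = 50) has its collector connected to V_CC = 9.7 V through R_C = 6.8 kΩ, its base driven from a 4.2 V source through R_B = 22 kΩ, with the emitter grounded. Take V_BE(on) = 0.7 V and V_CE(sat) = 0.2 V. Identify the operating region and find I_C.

Assume active: I_B = (4.2 − 0.7)/22 = 0.159 mA, giving I_C = β·I_B = 7.95 mA.
But then V_CE = 9.7 − 7.95×6.8 = -44.4 V < V_CE(sat) = 0.2 V — impossible in the active region.
So the transistor is saturated. With V_CE = 0.2 V, I_C = (V_CC − 0.2)/R_C = 9.5/6.8 = 1.4 mA.
Check: β·I_B = 7.95 mA > I_C = 1.4 mA, confirming saturation.

saturation; I_C ≈ 1.4 mA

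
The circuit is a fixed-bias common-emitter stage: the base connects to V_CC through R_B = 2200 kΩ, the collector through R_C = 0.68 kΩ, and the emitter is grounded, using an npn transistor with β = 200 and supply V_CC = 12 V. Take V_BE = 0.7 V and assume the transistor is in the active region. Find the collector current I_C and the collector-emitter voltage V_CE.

Base loop: V_CC = I_B·R_B + V_BE, so I_B = (12 − 0.7)/2200 kΩ = 0.00514 mA.
In the active region I_C = β·I_B = 200 × 0.00514 = 1.03 mA.
Collector loop: V_CE = V_CC − I_C·R_C = 12 − 1.03×0.68 = 11.3 V.
Since V_CE = 11.3 V > V_CE(sat) ≈ 0.2 V, the transistor is in the active region as assumed.

I_C ≈ 1 mA, V_CE ≈ 11 V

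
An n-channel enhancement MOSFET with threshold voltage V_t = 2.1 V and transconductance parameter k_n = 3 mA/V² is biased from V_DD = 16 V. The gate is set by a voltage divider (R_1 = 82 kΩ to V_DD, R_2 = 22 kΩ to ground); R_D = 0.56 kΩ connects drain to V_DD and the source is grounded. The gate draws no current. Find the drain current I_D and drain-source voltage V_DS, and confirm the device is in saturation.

V_G = V_DD·R_2/(R_1+R_2) = 16×22/104 = 3.38 V. With the source grounded, V_GS = V_G = 3.38 V.
Assume saturation: I_D = (k_n/2)(V_GS − V_t)² = (3/2)×(3.38 − 2.1)² = 1.5×1.28² = 2.48 mA.
V_DS = V_DD − I_D·R_D = 16 − 2.48×0.56 = 14.6 V.
Saturation requires V_DS ≥ V_GS − V_t = 1.28 V; 14.6 ≥ 1.28 ✓.

I_D ≈ 2.5 mA, V_DS ≈ 15 V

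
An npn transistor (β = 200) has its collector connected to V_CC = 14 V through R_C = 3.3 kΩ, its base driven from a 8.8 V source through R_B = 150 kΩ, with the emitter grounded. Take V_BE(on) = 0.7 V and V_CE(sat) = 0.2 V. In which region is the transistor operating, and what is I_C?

Assume active: I_B = (8.8 − 0.7)/150 = 0.054 mA, giving I_C = β·I_B = 10.8 mA.
But then V_CE = 14 − 10.8×3.3 = -21.6 V < V_CE(sat) = 0.2 V — impossible in the active region.
So the transistor is saturated. With V_CE = 0.2 V, I_C = (V_CC − 0.2)/R_C = 13.8/3.3 = 4.18 mA.
Check: β·I_B = 10.8 mA > I_C = 4.18 mA, confirming saturation.

saturation; I_C ≈ 4.2 mA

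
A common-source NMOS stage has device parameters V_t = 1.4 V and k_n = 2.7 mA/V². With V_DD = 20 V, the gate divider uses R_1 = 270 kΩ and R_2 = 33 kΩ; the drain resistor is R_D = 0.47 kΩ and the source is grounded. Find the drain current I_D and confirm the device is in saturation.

I_D ≈ 0.82 mA

V_G = V_DD·R_2/(R_1+R_2) = 20×33/303 = 2.18 V. With the source grounded, V_GS = V_G = 2.18 V.
Assume saturation: I_D = (k_n/2)(V_GS − V_t)² = (2.7/2)×(2.18 − 1.4)² = 1.35×0.778² = 0.818 mA.
V_DS = V_DD − I_D·R_D = 20 − 0.818×0.47 = 19.6 V.
Saturation requires V_DS ≥ V_GS − V_t = 0.778 V; 19.6 ≥ 0.778 ✓.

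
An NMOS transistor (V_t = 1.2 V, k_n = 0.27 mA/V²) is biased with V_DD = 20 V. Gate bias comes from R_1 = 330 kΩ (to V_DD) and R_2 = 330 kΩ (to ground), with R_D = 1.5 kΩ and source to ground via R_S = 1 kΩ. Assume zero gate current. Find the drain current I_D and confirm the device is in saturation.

V_G = V_DD·R_2/(R_1+R_2) = 20×330/660 = 10 V.
Assume saturation: I_D = (k_n/2)(V_GS − V_t)² with V_GS = V_G − I_D·R_S = 10 − 1·I_D.
Substituting gives 0.135·I_D² − 3.38·I_D + 10.5 = 0, with roots I_D = 3.62 or 21.4 mA.
The root I_D = 21.4 mA gives V_GS = -11.4 V ≤ V_t, so take I_D = 3.62 mA.
Then V_GS = 6.38 V and V_DS = V_DD − I_D(R_D+R_S) = 20 − 3.62×2.5 = 10.9 V.
Saturation requires V_DS ≥ V_GS − V_t = 5.18 V; 10.9 ≥ 5.18 ✓.

I_D ≈ 3.6 mA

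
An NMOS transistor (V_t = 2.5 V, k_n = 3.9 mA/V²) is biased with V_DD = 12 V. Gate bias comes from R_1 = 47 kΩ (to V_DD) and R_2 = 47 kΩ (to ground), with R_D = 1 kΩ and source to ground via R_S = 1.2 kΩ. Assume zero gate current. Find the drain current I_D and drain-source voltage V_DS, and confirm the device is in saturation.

V_G = V_DD·R_2/(R_1+R_2) = 12×47/94 = 6 V.
Assume saturation: I_D = (k_n/2)(V_GS − V_t)² with V_GS = V_G − I_D·R_S = 6 − 1.2·I_D.
Substituting gives 2.81·I_D² − 17.4·I_D + 23.9 = 0, with roots I_D = 2.06 or 4.13 mA.
The root I_D = 4.13 mA gives V_GS = 1.04 V ≤ V_t, so take I_D = 2.06 mA.
Then V_GS = 3.53 V and V_DS = V_DD − I_D(R_D+R_S) = 12 − 2.06×2.2 = 7.47 V.
Saturation requires V_DS ≥ V_GS − V_t = 1.03 V; 7.47 ≥ 1.03 ✓.

I_D ≈ 2.1 mA, V_DS ≈ 7.5 V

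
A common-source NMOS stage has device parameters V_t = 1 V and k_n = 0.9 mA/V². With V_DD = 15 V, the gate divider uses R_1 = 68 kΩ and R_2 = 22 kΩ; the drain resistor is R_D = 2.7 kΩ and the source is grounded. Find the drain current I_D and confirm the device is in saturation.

V_G = V_DD·R_2/(R_1+R_2) = 15×22/90 = 3.67 V. With the source grounded, V_GS = V_G = 3.67 V.
Assume saturation: I_D = (k_n/2)(V_GS − V_t)² = (0.9/2)×(3.67 − 1)² = 0.45×2.67² = 3.2 mA.
V_DS = V_DD − I_D·R_D = 15 − 3.2×2.7 = 6.36 V.
Saturation requires V_DS ≥ V_GS − V_t = 2.67 V; 6.36 ≥ 2.67 ✓.

I_D ≈ 3.2 mA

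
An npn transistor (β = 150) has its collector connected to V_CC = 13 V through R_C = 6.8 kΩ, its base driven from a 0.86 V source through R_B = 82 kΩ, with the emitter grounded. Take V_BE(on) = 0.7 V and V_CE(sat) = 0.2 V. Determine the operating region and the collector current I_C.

active; I_C ≈ 0.29 mA

Assume active. Base-emitter loop: I_B = (V_BB − V_BE)/R_B = (0.86 − 0.7)/82 = 0.00195 mA.
I_C = β·I_B = 150×0.00195 = 0.293 mA.
V_CE = V_CC − I_C·R_C = 13 − 0.293×6.8 = 11 V > V_CE(sat), so the active-region assumption holds.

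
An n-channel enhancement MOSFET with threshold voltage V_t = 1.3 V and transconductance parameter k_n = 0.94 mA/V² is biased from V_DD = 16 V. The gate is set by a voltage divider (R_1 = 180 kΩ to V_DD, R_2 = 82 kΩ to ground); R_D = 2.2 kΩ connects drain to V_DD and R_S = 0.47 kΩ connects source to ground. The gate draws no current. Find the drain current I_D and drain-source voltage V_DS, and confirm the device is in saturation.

V_G = V_DD·R_2/(R_1+R_2) = 16×82/262 = 5.01 V.
Assume saturation: I_D = (k_n/2)(V_GS − V_t)² with V_GS = V_G − I_D·R_S = 5.01 − 0.47·I_D.
Substituting gives 0.104·I_D² − 2.64·I_D + 6.46 = 0, with roots I_D = 2.75 or 22.7 mA.
The root I_D = 22.7 mA gives V_GS = -5.64 V ≤ V_t, so take I_D = 2.75 mA.
Then V_GS = 3.72 V and V_DS = V_DD − I_D(R_D+R_S) = 16 − 2.75×2.67 = 8.67 V.
Saturation requires V_DS ≥ V_GS − V_t = 2.42 V; 8.67 ≥ 2.42 ✓.

I_D ≈ 2.7 mA, V_DS ≈ 8.7 V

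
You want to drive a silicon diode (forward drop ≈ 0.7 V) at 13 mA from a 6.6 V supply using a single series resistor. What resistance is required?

R ≈ 0.45 kΩ

The resistor drops V_S − V_D = 6.6 − 0.7 = 5.9 V at 13 mA.
R = 5.9 V / 13 mA = 0.454 kΩ.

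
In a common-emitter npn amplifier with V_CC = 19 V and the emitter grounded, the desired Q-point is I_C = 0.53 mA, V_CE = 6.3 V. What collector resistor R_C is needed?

Collector loop: V_CC = I_C·R_C + V_CE.
R_C = (V_CC − V_CE)/I_C = (19 − 6.3)/0.53 = 24 kΩ.

R_C ≈ 24 kΩ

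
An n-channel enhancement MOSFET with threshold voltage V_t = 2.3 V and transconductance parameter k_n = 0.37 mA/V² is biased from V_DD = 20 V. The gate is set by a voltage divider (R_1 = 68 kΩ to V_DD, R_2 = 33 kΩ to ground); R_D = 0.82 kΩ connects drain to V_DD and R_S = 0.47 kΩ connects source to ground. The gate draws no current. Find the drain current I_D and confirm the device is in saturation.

V_G = V_DD·R_2/(R_1+R_2) = 20×33/101 = 6.53 V.
Assume saturation: I_D = (k_n/2)(V_GS − V_t)² with V_GS = V_G − I_D·R_S = 6.53 − 0.47·I_D.
Substituting gives 0.0409·I_D² − 1.74·I_D + 3.32 = 0, with roots I_D = 2.01 or 40.5 mA.
The root I_D = 40.5 mA gives V_GS = -12.5 V ≤ V_t, so take I_D = 2.01 mA.
Then V_GS = 5.59 V and V_DS = V_DD − I_D(R_D+R_S) = 20 − 2.01×1.29 = 17.4 V.
Saturation requires V_DS ≥ V_GS − V_t = 3.29 V; 17.4 ≥ 3.29 ✓.

I_D ≈ 2 mA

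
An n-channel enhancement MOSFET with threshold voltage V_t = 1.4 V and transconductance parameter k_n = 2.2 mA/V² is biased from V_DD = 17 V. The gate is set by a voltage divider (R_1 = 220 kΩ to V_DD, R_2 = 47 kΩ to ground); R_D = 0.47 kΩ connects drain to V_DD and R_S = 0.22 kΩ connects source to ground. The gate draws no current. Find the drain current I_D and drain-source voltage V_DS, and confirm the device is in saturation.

I_D ≈ 1.7 mA, V_DS ≈ 16 V

V_G = V_DD·R_2/(R_1+R_2) = 17×47/267 = 2.99 V.
Assume saturation: I_D = (k_n/2)(V_GS − V_t)² with V_GS = V_G − I_D·R_S = 2.99 − 0.22·I_D.
Substituting gives 0.0532·I_D² − 1.77·I_D + 2.79 = 0, with roots I_D = 1.66 or 31.6 mA.
The root I_D = 31.6 mA gives V_GS = -3.96 V ≤ V_t, so take I_D = 1.66 mA.
Then V_GS = 2.63 V and V_DS = V_DD − I_D(R_D+R_S) = 17 − 1.66×0.69 = 15.9 V.
Saturation requires V_DS ≥ V_GS − V_t = 1.23 V; 15.9 ≥ 1.23 ✓.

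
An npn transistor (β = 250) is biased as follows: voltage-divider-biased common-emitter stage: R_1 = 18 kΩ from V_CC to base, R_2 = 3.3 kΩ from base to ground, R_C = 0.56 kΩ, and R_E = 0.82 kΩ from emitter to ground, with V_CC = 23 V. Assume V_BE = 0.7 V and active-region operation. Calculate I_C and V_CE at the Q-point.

Thevenize the base divider: V_Th = V_CC·R_2/(R_1+R_2) = 23×3.3/21.3 = 3.56 V, R_Th = R_1‖R_2 = 2.79 kΩ.
Base-emitter loop: V_Th = I_B·R_Th + V_BE + (β+1)I_B·R_E, so I_B = (3.56 − 0.7) / (2.79 + 251×0.82) = 0.0137 mA.
I_C = β·I_B = 250×0.0137 = 3.43 mA, and I_E = (β+1)I_B = 3.45 mA.
V_CE = V_CC − I_C·R_C − I_E·R_E = 23 − 3.43×0.56 − 3.45×0.82 = 18.3 V.
V_CE = 18.3 V > 0.2 V confirms active-region operation.

I_C ≈ 3.4 mA, V_CE ≈ 18 V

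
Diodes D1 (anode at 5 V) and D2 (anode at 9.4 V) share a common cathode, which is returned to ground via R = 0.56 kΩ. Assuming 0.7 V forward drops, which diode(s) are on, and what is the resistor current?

Only D2 conducts; I_R ≈ 16 mA

Assume both conduct. Then node N would need to be at both 5−0.7 = 4.3 V and 9.4−0.7 = 8.7 V, which is impossible.
Assume only D2 conducts: V_N = 9.4 − 0.7 = 8.7 V, so I_R = 8.7/0.56 = 15.5 mA.
Check D1: its anode-to-cathode voltage is 5 − 8.7 = -3.7 V < 0.7 V, so it is off. The assumption is consistent.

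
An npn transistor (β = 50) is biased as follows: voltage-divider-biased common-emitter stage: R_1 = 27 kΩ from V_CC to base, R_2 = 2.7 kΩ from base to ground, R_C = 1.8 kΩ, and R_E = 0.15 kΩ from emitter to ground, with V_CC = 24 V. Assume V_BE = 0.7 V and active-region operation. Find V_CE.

V_CE ≈ 9.7 V

Thevenize the base divider: V_Th = V_CC·R_2/(R_1+R_2) = 24×2.7/29.7 = 2.18 V, R_Th = R_1‖R_2 = 2.45 kΩ.
Base-emitter loop: V_Th = I_B·R_Th + V_BE + (β+1)I_B·R_E, so I_B = (2.18 − 0.7) / (2.45 + 51×0.15) = 0.147 mA.
I_C = β·I_B = 50×0.147 = 7.33 mA, and I_E = (β+1)I_B = 7.48 mA.
V_CE = V_CC − I_C·R_C − I_E·R_E = 24 − 7.33×1.8 − 7.48×0.15 = 9.68 V.
V_CE = 9.68 V > 0.2 V confirms active-region operation.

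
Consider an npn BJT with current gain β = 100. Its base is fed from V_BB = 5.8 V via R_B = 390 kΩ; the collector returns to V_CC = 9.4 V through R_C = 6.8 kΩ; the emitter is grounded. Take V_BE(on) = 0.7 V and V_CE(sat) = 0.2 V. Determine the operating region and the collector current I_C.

active; I_C ≈ 1.3 mA

Assume active. Base-emitter loop: I_B = (V_BB − V_BE)/R_B = (5.8 − 0.7)/390 = 0.0131 mA.
I_C = β·I_B = 100×0.0131 = 1.31 mA.
V_CE = V_CC − I_C·R_C = 9.4 − 1.31×6.8 = 0.508 V > V_CE(sat), so the active-region assumption holds.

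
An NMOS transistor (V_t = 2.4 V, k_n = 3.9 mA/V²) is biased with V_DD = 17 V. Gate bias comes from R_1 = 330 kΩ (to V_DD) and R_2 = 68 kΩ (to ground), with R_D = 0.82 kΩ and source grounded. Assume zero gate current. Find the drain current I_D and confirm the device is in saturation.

V_G = V_DD·R_2/(R_1+R_2) = 17×68/398 = 2.9 V. With the source grounded, V_GS = V_G = 2.9 V.
Assume saturation: I_D = (k_n/2)(V_GS − V_t)² = (3.9/2)×(2.9 − 2.4)² = 1.95×0.505² = 0.496 mA.
V_DS = V_DD − I_D·R_D = 17 − 0.496×0.82 = 16.6 V.
Saturation requires V_DS ≥ V_GS − V_t = 0.505 V; 16.6 ≥ 0.505 ✓.

I_D ≈ 0.5 mA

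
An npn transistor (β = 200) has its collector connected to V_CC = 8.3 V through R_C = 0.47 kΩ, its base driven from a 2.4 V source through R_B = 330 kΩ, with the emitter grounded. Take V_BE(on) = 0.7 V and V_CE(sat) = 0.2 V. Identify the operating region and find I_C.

active; I_C ≈ 1 mA

Assume active. Base-emitter loop: I_B = (V_BB − V_BE)/R_B = (2.4 − 0.7)/330 = 0.00515 mA.
I_C = β·I_B = 200×0.00515 = 1.03 mA.
V_CE = V_CC − I_C·R_C = 8.3 − 1.03×0.47 = 7.82 V > V_CE(sat), so the active-region assumption holds.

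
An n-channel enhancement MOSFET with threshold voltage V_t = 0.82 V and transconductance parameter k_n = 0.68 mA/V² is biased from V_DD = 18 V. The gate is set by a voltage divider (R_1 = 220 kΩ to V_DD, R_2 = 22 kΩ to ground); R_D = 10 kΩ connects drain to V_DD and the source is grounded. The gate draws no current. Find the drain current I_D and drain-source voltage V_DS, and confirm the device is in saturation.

I_D ≈ 0.23 mA, V_DS ≈ 16 V

V_G = V_DD·R_2/(R_1+R_2) = 18×22/242 = 1.64 V. With the source grounded, V_GS = V_G = 1.64 V.
Assume saturation: I_D = (k_n/2)(V_GS − V_t)² = (0.68/2)×(1.64 − 0.82)² = 0.34×0.816² = 0.227 mA.
V_DS = V_DD − I_D·R_D = 18 − 0.227×10 = 15.7 V.
Saturation requires V_DS ≥ V_GS − V_t = 0.816 V; 15.7 ≥ 0.816 ✓.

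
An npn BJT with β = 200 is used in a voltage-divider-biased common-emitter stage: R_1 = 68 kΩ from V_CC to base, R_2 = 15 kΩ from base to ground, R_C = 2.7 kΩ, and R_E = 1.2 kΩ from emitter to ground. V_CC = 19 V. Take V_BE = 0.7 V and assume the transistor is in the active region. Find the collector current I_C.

Thevenize the base divider: V_Th = V_CC·R_2/(R_1+R_2) = 19×15/83 = 3.43 V, R_Th = R_1‖R_2 = 12.3 kΩ.
Base-emitter loop: V_Th = I_B·R_Th + V_BE + (β+1)I_B·R_E, so I_B = (3.43 − 0.7) / (12.3 + 201×1.2) = 0.0108 mA.
I_C = β·I_B = 200×0.0108 = 2.16 mA, and I_E = (β+1)I_B = 2.17 mA.
V_CE = V_CC − I_C·R_C − I_E·R_E = 19 − 2.16×2.7 − 2.17×1.2 = 10.6 V.
V_CE = 10.6 V > 0.2 V confirms active-region operation.

I_C ≈ 2.2 mA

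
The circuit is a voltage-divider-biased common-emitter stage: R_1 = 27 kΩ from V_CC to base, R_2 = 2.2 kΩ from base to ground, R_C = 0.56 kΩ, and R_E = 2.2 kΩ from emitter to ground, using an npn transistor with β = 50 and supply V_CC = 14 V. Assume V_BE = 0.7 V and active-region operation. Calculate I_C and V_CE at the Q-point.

I_C ≈ 0.16 mA, V_CE ≈ 14 V

Thevenize the base divider: V_Th = V_CC·R_2/(R_1+R_2) = 14×2.2/29.2 = 1.05 V, R_Th = R_1‖R_2 = 2.03 kΩ.
Base-emitter loop: V_Th = I_B·R_Th + V_BE + (β+1)I_B·R_E, so I_B = (1.05 − 0.7) / (2.03 + 51×2.2) = 0.00311 mA.
I_C = β·I_B = 50×0.00311 = 0.155 mA, and I_E = (β+1)I_B = 0.158 mA.
V_CE = V_CC − I_C·R_C − I_E·R_E = 14 − 0.155×0.56 − 0.158×2.2 = 13.6 V.
V_CE = 13.6 V > 0.2 V confirms active-region operation.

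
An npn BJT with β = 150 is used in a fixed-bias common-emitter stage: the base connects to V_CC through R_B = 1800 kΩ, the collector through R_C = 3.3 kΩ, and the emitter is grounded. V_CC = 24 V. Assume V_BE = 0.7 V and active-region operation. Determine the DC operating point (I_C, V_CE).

I_C ≈ 1.9 mA, V_CE ≈ 18 V

Base loop: V_CC = I_B·R_B + V_BE, so I_B = (24 − 0.7)/1800 kΩ = 0.0129 mA.
In the active region I_C = β·I_B = 150 × 0.0129 = 1.94 mA.
Collector loop: V_CE = V_CC − I_C·R_C = 24 − 1.94×3.3 = 17.6 V.
Since V_CE = 17.6 V > V_CE(sat) ≈ 0.2 V, the transistor is in the active region as assumed.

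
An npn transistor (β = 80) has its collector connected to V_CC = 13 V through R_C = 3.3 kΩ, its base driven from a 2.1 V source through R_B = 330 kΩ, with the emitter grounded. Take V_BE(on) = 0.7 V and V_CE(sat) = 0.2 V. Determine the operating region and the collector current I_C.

active; I_C ≈ 0.34 mA

Assume active. Base-emitter loop: I_B = (V_BB − V_BE)/R_B = (2.1 − 0.7)/330 = 0.00424 mA.
I_C = β·I_B = 80×0.00424 = 0.339 mA.
V_CE = V_CC − I_C·R_C = 13 − 0.339×3.3 = 11.9 V > V_CE(sat), so the active-region assumption holds.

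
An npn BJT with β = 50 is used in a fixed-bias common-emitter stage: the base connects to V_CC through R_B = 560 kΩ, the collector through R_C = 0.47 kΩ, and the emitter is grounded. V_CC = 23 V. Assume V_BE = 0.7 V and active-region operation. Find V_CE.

Base loop: V_CC = I_B·R_B + V_BE, so I_B = (23 − 0.7)/560 kΩ = 0.0398 mA.
In the active region I_C = β·I_B = 50 × 0.0398 = 1.99 mA.
Collector loop: V_CE = V_CC − I_C·R_C = 23 − 1.99×0.47 = 22.1 V.
Since V_CE = 22.1 V > V_CE(sat) ≈ 0.2 V, the transistor is in the active region as assumed.

V_CE ≈ 22 V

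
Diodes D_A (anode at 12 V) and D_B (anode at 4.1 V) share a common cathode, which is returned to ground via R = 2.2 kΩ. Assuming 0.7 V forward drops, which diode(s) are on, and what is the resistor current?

Only D_A conducts; I_R ≈ 5.1 mA

Assume both conduct. Then node N would need to be at both 12−0.7 = 11.3 V and 4.1−0.7 = 3.4 V, which is impossible.
Assume only D_A conducts: V_N = 12 − 0.7 = 11.3 V, so I_R = 11.3/2.2 = 5.14 mA.
Check D_B: its anode-to-cathode voltage is 4.1 − 11.3 = -7.2 V < 0.7 V, so it is off. The assumption is consistent.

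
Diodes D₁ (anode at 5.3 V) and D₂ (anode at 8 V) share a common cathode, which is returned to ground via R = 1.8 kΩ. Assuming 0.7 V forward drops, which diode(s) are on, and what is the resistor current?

Only D₂ conducts; I_R ≈ 4.1 mA

Assume both conduct. Then node N would need to be at both 5.3−0.7 = 4.6 V and 8−0.7 = 7.3 V, which is impossible.
Assume only D₂ conducts: V_N = 8 − 0.7 = 7.3 V, so I_R = 7.3/1.8 = 4.06 mA.
Check D₁: its anode-to-cathode voltage is 5.3 − 7.3 = -2 V < 0.7 V, so it is off. The assumption is consistent.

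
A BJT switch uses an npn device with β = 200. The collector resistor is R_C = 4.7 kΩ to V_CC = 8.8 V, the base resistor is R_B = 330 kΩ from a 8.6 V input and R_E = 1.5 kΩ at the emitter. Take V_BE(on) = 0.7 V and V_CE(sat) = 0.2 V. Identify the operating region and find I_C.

Assume active: I_B = (8.6 − 0.7)/(330 + 201×1.5) = 0.0125 mA, I_C = β·I_B = 2.5 mA.
Then V_CE = 8.8 − 2.5×4.7 − 2.51×1.5 = -6.73 V < 0.2 V — the active assumption fails.
Re-solve with V_CE = 0.2 V. KCL at the emitter: V_E/R_E = (V_BB−0.7−V_E)/R_B + (V_CC−0.2−V_E)/R_C, giving V_E = 2.1 V.
I_C = (V_CC − 0.2 − V_E)/R_C = (8.6 − 2.1)/4.7 = 1.38 mA.
Check: I_B = (7.9 − 2.1)/330 = 0.0176 mA, and β·I_B = 3.51 mA > I_C, confirming saturation.

saturation; I_C ≈ 1.4 mA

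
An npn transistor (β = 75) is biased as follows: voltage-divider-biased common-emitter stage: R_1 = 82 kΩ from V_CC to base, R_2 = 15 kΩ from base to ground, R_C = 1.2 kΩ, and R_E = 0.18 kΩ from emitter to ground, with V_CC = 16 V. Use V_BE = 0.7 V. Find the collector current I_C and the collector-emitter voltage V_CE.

Thevenize the base divider: V_Th = V_CC·R_2/(R_1+R_2) = 16×15/97 = 2.47 V, R_Th = R_1‖R_2 = 12.7 kΩ.
Base-emitter loop: V_Th = I_B·R_Th + V_BE + (β+1)I_B·R_E, so I_B = (2.47 − 0.7) / (12.7 + 76×0.18) = 0.0673 mA.
I_C = β·I_B = 75×0.0673 = 5.05 mA, and I_E = (β+1)I_B = 5.12 mA.
V_CE = V_CC − I_C·R_C − I_E·R_E = 16 − 5.05×1.2 − 5.12×0.18 = 9.02 V.
V_CE = 9.02 V > 0.2 V confirms active-region operation.

I_C ≈ 5 mA, V_CE ≈ 9 V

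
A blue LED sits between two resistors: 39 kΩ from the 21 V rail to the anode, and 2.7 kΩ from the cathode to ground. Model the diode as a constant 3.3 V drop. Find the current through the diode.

I ≈ 0.42 mA

The two resistors are in series with the diode, so KVL gives 21 = I·39 + 3.3 + I·2.7.
I = (21 − 3.3) / (39 + 2.7) kΩ = 17.7 / 41.7 = 0.424 mA.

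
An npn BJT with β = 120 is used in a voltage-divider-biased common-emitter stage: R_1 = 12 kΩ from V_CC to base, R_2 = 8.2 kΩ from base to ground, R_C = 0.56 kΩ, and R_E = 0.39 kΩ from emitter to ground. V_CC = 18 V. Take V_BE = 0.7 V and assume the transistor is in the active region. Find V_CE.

V_CE ≈ 3.5 V

Thevenize the base divider: V_Th = V_CC·R_2/(R_1+R_2) = 18×8.2/20.2 = 7.31 V, R_Th = R_1‖R_2 = 4.87 kΩ.
Base-emitter loop: V_Th = I_B·R_Th + V_BE + (β+1)I_B·R_E, so I_B = (7.31 − 0.7) / (4.87 + 121×0.39) = 0.127 mA.
I_C = β·I_B = 120×0.127 = 15.2 mA, and I_E = (β+1)I_B = 15.4 mA.
V_CE = V_CC − I_C·R_C − I_E·R_E = 18 − 15.2×0.56 − 15.4×0.39 = 3.48 V.
V_CE = 3.48 V > 0.2 V confirms active-region operation.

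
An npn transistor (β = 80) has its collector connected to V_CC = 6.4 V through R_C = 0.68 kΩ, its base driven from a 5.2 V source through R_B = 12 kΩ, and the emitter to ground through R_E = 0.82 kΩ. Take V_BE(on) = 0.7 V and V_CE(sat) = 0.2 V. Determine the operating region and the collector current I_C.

saturation; I_C ≈ 4.1 mA

Assume active: I_B = (5.2 − 0.7)/(12 + 81×0.82) = 0.0574 mA, I_C = β·I_B = 4.59 mA.
Then V_CE = 6.4 − 4.59×0.68 − 4.65×0.82 = -0.533 V < 0.2 V — the active assumption fails.
Re-solve with V_CE = 0.2 V. KCL at the emitter: V_E/R_E = (V_BB−0.7−V_E)/R_B + (V_CC−0.2−V_E)/R_C, giving V_E = 3.42 V.
I_C = (V_CC − 0.2 − V_E)/R_C = (6.2 − 3.42)/0.68 = 4.08 mA.
Check: I_B = (4.5 − 3.42)/12 = 0.0898 mA, and β·I_B = 7.18 mA > I_C, confirming saturation.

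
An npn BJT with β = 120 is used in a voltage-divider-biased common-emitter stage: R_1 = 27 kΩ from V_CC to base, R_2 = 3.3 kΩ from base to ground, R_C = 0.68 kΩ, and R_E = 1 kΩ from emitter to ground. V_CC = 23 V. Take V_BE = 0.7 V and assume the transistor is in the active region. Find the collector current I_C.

I_C ≈ 1.7 mA

Thevenize the base divider: V_Th = V_CC·R_2/(R_1+R_2) = 23×3.3/30.3 = 2.5 V, R_Th = R_1‖R_2 = 2.94 kΩ.
Base-emitter loop: V_Th = I_B·R_Th + V_BE + (β+1)I_B·R_E, so I_B = (2.5 − 0.7) / (2.94 + 121×1) = 0.0146 mA.
I_C = β·I_B = 120×0.0146 = 1.75 mA, and I_E = (β+1)I_B = 1.76 mA.
V_CE = V_CC − I_C·R_C − I_E·R_E = 23 − 1.75×0.68 − 1.76×1 = 20 V.
V_CE = 20 V > 0.2 V confirms active-region operation.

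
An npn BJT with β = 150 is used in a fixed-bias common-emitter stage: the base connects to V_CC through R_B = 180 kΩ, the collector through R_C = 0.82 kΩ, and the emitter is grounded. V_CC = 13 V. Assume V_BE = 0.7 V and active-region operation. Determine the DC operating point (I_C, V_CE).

Base loop: V_CC = I_B·R_B + V_BE, so I_B = (13 − 0.7)/180 kΩ = 0.0683 mA.
In the active region I_C = β·I_B = 150 × 0.0683 = 10.3 mA.
Collector loop: V_CE = V_CC − I_C·R_C = 13 − 10.3×0.82 = 4.59 V.
Since V_CE = 4.59 V > V_CE(sat) ≈ 0.2 V, the transistor is in the active region as assumed.

I_C ≈ 10 mA, V_CE ≈ 4.6 V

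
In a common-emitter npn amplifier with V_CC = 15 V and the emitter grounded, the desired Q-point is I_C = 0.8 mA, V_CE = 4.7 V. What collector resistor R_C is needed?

R_C ≈ 13 kΩ

Collector loop: V_CC = I_C·R_C + V_CE.
R_C = (V_CC − V_CE)/I_C = (15 − 4.7)/0.8 = 12.9 kΩ.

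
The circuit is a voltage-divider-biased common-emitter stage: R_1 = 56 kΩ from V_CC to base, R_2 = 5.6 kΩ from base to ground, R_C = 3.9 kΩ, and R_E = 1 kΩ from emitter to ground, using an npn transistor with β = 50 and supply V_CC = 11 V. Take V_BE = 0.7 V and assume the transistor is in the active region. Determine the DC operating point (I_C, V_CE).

Thevenize the base divider: V_Th = V_CC·R_2/(R_1+R_2) = 11×5.6/61.6 = 1 V, R_Th = R_1‖R_2 = 5.09 kΩ.
Base-emitter loop: V_Th = I_B·R_Th + V_BE + (β+1)I_B·R_E, so I_B = (1 − 0.7) / (5.09 + 51×1) = 0.00535 mA.
I_C = β·I_B = 50×0.00535 = 0.267 mA, and I_E = (β+1)I_B = 0.273 mA.
V_CE = V_CC − I_C·R_C − I_E·R_E = 11 − 0.267×3.9 − 0.273×1 = 9.68 V.
V_CE = 9.68 V > 0.2 V confirms active-region operation.

I_C ≈ 0.27 mA, V_CE ≈ 9.7 V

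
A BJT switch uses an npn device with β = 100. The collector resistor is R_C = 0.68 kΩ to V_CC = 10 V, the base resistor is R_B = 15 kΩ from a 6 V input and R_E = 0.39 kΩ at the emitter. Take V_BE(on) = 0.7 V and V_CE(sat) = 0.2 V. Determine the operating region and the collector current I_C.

Assume active: I_B = (6 − 0.7)/(15 + 101×0.39) = 0.0974 mA, I_C = β·I_B = 9.74 mA.
Then V_CE = 10 − 9.74×0.68 − 9.84×0.39 = -0.465 V < 0.2 V — the active assumption fails.
Re-solve with V_CE = 0.2 V. KCL at the emitter: V_E/R_E = (V_BB−0.7−V_E)/R_B + (V_CC−0.2−V_E)/R_C, giving V_E = 3.6 V.
I_C = (V_CC − 0.2 − V_E)/R_C = (9.8 − 3.6)/0.68 = 9.12 mA.
Check: I_B = (5.3 − 3.6)/15 = 0.113 mA, and β·I_B = 11.3 mA > I_C, confirming saturation.

saturation; I_C ≈ 9.1 mA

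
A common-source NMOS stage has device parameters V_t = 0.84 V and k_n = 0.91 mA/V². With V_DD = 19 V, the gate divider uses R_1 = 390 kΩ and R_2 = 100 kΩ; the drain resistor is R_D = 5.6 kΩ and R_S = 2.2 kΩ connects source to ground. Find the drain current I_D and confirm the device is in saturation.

I_D ≈ 0.78 mA

V_G = V_DD·R_2/(R_1+R_2) = 19×100/490 = 3.88 V.
Assume saturation: I_D = (k_n/2)(V_GS − V_t)² with V_GS = V_G − I_D·R_S = 3.88 − 2.2·I_D.
Substituting gives 2.2·I_D² − 7.08·I_D + 4.2 = 0, with roots I_D = 0.784 or 2.43 mA.
The root I_D = 2.43 mA gives V_GS = -1.47 V ≤ V_t, so take I_D = 0.784 mA.
Then V_GS = 2.15 V and V_DS = V_DD − I_D(R_D+R_S) = 19 − 0.784×7.8 = 12.9 V.
Saturation requires V_DS ≥ V_GS − V_t = 1.31 V; 12.9 ≥ 1.31 ✓.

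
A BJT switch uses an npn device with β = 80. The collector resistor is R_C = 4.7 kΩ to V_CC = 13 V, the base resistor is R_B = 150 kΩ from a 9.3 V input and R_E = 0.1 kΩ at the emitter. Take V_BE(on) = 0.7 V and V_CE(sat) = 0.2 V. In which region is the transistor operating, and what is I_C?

saturation; I_C ≈ 2.7 mA

Assume active: I_B = (9.3 − 0.7)/(150 + 81×0.1) = 0.0544 mA, I_C = β·I_B = 4.35 mA.
Then V_CE = 13 − 4.35×4.7 − 4.41×0.1 = -7.89 V < 0.2 V — the active assumption fails.
Re-solve with V_CE = 0.2 V. KCL at the emitter: V_E/R_E = (V_BB−0.7−V_E)/R_B + (V_CC−0.2−V_E)/R_C, giving V_E = 0.272 V.
I_C = (V_CC − 0.2 − V_E)/R_C = (12.8 − 0.272)/4.7 = 2.67 mA.
Check: I_B = (8.6 − 0.272)/150 = 0.0555 mA, and β·I_B = 4.44 mA > I_C, confirming saturation.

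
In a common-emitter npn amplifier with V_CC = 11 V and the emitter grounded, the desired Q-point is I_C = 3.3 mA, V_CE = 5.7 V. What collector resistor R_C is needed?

Collector loop: V_CC = I_C·R_C + V_CE.
R_C = (V_CC − V_CE)/I_C = (11 − 5.7)/3.3 = 1.61 kΩ.

R_C ≈ 1.6 kΩ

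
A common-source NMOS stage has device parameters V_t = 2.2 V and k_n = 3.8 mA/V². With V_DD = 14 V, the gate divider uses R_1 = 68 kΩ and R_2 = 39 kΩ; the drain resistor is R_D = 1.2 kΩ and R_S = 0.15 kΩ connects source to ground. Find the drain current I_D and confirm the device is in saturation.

V_G = V_DD·R_2/(R_1+R_2) = 14×39/107 = 5.1 V.
Assume saturation: I_D = (k_n/2)(V_GS − V_t)² with V_GS = V_G − I_D·R_S = 5.1 − 0.15·I_D.
Substituting gives 0.0427·I_D² − 2.65·I_D + 16 = 0, with roots I_D = 6.77 or 55.3 mA.
The root I_D = 55.3 mA gives V_GS = -3.2 V ≤ V_t, so take I_D = 6.77 mA.
Then V_GS = 4.09 V and V_DS = V_DD − I_D(R_D+R_S) = 14 − 6.77×1.35 = 4.86 V.
Saturation requires V_DS ≥ V_GS − V_t = 1.89 V; 4.86 ≥ 1.89 ✓.

I_D ≈ 6.8 mA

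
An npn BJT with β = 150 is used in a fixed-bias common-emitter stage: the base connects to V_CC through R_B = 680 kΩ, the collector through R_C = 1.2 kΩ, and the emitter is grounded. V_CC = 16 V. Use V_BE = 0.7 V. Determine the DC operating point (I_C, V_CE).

Base loop: V_CC = I_B·R_B + V_BE, so I_B = (16 − 0.7)/680 kΩ = 0.0225 mA.
In the active region I_C = β·I_B = 150 × 0.0225 = 3.38 mA.
Collector loop: V_CE = V_CC − I_C·R_C = 16 − 3.38×1.2 = 11.9 V.
Since V_CE = 11.9 V > V_CE(sat) ≈ 0.2 V, the transistor is in the active region as assumed.

I_C ≈ 3.4 mA, V_CE ≈ 12 V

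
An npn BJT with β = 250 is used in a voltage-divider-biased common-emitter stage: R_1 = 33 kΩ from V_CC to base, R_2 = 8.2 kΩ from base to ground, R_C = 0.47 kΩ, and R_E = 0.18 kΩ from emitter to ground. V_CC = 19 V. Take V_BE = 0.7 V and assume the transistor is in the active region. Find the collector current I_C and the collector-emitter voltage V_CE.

Thevenize the base divider: V_Th = V_CC·R_2/(R_1+R_2) = 19×8.2/41.2 = 3.78 V, R_Th = R_1‖R_2 = 6.57 kΩ.
Base-emitter loop: V_Th = I_B·R_Th + V_BE + (β+1)I_B·R_E, so I_B = (3.78 − 0.7) / (6.57 + 251×0.18) = 0.0595 mA.
I_C = β·I_B = 250×0.0595 = 14.9 mA, and I_E = (β+1)I_B = 14.9 mA.
V_CE = V_CC − I_C·R_C − I_E·R_E = 19 − 14.9×0.47 − 14.9×0.18 = 9.31 V.
V_CE = 9.31 V > 0.2 V confirms active-region operation.

I_C ≈ 15 mA, V_CE ≈ 9.3 V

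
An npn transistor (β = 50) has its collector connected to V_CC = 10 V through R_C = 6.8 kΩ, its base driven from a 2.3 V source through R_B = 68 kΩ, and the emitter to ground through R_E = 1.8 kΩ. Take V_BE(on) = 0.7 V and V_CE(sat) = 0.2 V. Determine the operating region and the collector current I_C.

Assume active. Base-emitter loop: I_B = (V_BB − V_BE)/(R_B + (β+1)R_E) = (2.3 − 0.7)/(68 + 51×1.8) = 0.01 mA.
I_C = β·I_B = 50×0.01 = 0.501 mA.
V_CE = V_CC − I_C·R_C − I_E·R_E = 10 − 0.501×6.8 − 0.511×1.8 = 5.68 V > V_CE(sat), so the active-region assumption holds.

active; I_C ≈ 0.5 mA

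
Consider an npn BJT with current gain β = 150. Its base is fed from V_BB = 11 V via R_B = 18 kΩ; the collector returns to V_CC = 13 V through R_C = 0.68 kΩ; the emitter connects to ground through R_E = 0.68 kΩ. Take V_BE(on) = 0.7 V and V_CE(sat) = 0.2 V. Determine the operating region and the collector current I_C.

saturation; I_C ≈ 9.3 mA

Assume active: I_B = (11 − 0.7)/(18 + 151×0.68) = 0.0853 mA, I_C = β·I_B = 12.8 mA.
Then V_CE = 13 − 12.8×0.68 − 12.9×0.68 = -4.47 V < 0.2 V — the active assumption fails.
Re-solve with V_CE = 0.2 V. KCL at the emitter: V_E/R_E = (V_BB−0.7−V_E)/R_B + (V_CC−0.2−V_E)/R_C, giving V_E = 6.47 V.
I_C = (V_CC − 0.2 − V_E)/R_C = (12.8 − 6.47)/0.68 = 9.31 mA.
Check: I_B = (10.3 − 6.47)/18 = 0.213 mA, and β·I_B = 31.9 mA > I_C, confirming saturation.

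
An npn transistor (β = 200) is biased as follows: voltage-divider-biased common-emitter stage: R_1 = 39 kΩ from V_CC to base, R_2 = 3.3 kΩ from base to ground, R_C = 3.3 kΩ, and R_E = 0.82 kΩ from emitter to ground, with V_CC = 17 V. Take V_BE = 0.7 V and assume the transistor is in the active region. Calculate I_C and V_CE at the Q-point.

Thevenize the base divider: V_Th = V_CC·R_2/(R_1+R_2) = 17×3.3/42.3 = 1.33 V, R_Th = R_1‖R_2 = 3.04 kΩ.
Base-emitter loop: V_Th = I_B·R_Th + V_BE + (β+1)I_B·R_E, so I_B = (1.33 − 0.7) / (3.04 + 201×0.82) = 0.00373 mA.
I_C = β·I_B = 200×0.00373 = 0.746 mA, and I_E = (β+1)I_B = 0.75 mA.
V_CE = V_CC − I_C·R_C − I_E·R_E = 17 − 0.746×3.3 − 0.75×0.82 = 13.9 V.
V_CE = 13.9 V > 0.2 V confirms active-region operation.

I_C ≈ 0.75 mA, V_CE ≈ 14 V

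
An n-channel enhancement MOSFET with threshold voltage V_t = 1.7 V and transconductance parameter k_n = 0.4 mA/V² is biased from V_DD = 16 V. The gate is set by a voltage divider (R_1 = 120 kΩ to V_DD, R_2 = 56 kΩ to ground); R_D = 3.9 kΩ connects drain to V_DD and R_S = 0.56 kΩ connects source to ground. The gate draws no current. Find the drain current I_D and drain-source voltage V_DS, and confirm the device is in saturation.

I_D ≈ 1.4 mA, V_DS ≈ 9.9 V

V_G = V_DD·R_2/(R_1+R_2) = 16×56/176 = 5.09 V.
Assume saturation: I_D = (k_n/2)(V_GS − V_t)² with V_GS = V_G − I_D·R_S = 5.09 − 0.56·I_D.
Substituting gives 0.0627·I_D² − 1.76·I_D + 2.3 = 0, with roots I_D = 1.37 or 26.7 mA.
The root I_D = 26.7 mA gives V_GS = -9.85 V ≤ V_t, so take I_D = 1.37 mA.
Then V_GS = 4.32 V and V_DS = V_DD − I_D(R_D+R_S) = 16 − 1.37×4.46 = 9.87 V.
Saturation requires V_DS ≥ V_GS − V_t = 2.62 V; 9.87 ≥ 2.62 ✓.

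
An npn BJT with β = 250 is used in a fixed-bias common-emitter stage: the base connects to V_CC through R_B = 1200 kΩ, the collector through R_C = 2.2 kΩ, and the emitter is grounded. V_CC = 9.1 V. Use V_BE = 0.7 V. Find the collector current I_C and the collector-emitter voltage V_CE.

Base loop: V_CC = I_B·R_B + V_BE, so I_B = (9.1 − 0.7)/1200 kΩ = 0.007 mA.
In the active region I_C = β·I_B = 250 × 0.007 = 1.75 mA.
Collector loop: V_CE = V_CC − I_C·R_C = 9.1 − 1.75×2.2 = 5.25 V.
Since V_CE = 5.25 V > V_CE(sat) ≈ 0.2 V, the transistor is in the active region as assumed.

I_C ≈ 1.8 mA, V_CE ≈ 5.2 V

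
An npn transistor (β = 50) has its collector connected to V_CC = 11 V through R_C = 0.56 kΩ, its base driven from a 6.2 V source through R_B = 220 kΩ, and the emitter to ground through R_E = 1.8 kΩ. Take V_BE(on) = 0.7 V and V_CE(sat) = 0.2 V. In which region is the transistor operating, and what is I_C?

Assume active. Base-emitter loop: I_B = (V_BB − V_BE)/(R_B + (β+1)R_E) = (6.2 − 0.7)/(220 + 51×1.8) = 0.0176 mA.
I_C = β·I_B = 50×0.0176 = 0.882 mA.
V_CE = V_CC − I_C·R_C − I_E·R_E = 11 − 0.882×0.56 − 0.9×1.8 = 8.89 V > V_CE(sat), so the active-region assumption holds.

active; I_C ≈ 0.88 mA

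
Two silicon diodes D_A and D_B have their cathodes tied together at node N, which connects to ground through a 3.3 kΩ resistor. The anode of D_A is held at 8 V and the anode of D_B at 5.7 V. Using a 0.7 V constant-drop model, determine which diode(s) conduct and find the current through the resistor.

Only D_A conducts; I_R ≈ 2.2 mA

Assume both conduct. Then node N would need to be at both 8−0.7 = 7.3 V and 5.7−0.7 = 5 V, which is impossible.
Assume only D_A conducts: V_N = 8 − 0.7 = 7.3 V, so I_R = 7.3/3.3 = 2.21 mA.
Check D_B: its anode-to-cathode voltage is 5.7 − 7.3 = -1.6 V < 0.7 V, so it is off. The assumption is consistent.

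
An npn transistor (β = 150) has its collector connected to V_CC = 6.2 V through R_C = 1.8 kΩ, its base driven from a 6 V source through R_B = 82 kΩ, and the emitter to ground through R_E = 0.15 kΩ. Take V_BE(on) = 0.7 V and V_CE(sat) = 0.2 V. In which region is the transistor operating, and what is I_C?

Assume active: I_B = (6 − 0.7)/(82 + 151×0.15) = 0.0506 mA, I_C = β·I_B = 7.6 mA.
Then V_CE = 6.2 − 7.6×1.8 − 7.65×0.15 = -8.62 V < 0.2 V — the active assumption fails.
Re-solve with V_CE = 0.2 V. KCL at the emitter: V_E/R_E = (V_BB−0.7−V_E)/R_B + (V_CC−0.2−V_E)/R_C, giving V_E = 0.47 V.
I_C = (V_CC − 0.2 − V_E)/R_C = (6 − 0.47)/1.8 = 3.07 mA.
Check: I_B = (5.3 − 0.47)/82 = 0.0589 mA, and β·I_B = 8.84 mA > I_C, confirming saturation.

saturation; I_C ≈ 3.1 mA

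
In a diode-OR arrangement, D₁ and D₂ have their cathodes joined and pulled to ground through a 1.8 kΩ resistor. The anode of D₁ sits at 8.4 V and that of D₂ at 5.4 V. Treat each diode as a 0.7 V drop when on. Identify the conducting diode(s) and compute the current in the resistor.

Assume both conduct. Then node N would need to be at both 8.4−0.7 = 7.7 V and 5.4−0.7 = 4.7 V, which is impossible.
Assume only D₁ conducts: V_N = 8.4 − 0.7 = 7.7 V, so I_R = 7.7/1.8 = 4.28 mA.
Check D₂: its anode-to-cathode voltage is 5.4 − 7.7 = -2.3 V < 0.7 V, so it is off. The assumption is consistent.

Only D₁ conducts; I_R ≈ 4.3 mA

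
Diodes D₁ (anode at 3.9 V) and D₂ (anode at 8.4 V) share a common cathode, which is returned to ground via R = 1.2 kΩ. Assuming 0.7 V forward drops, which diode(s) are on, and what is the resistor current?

Assume both conduct. Then node N would need to be at both 3.9−0.7 = 3.2 V and 8.4−0.7 = 7.7 V, which is impossible.
Assume only D₂ conducts: V_N = 8.4 − 0.7 = 7.7 V, so I_R = 7.7/1.2 = 6.42 mA.
Check D₁: its anode-to-cathode voltage is 3.9 − 7.7 = -3.8 V < 0.7 V, so it is off. The assumption is consistent.

Only D₂ conducts; I_R ≈ 6.4 mA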